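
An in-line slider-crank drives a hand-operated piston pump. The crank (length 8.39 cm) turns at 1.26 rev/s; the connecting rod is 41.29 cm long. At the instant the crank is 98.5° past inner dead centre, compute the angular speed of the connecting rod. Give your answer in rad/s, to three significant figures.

0.243

ω = 7.917 rad/s (converted from 1.26 rev/s).
The rod makes angle φ with the slider axis where L sinφ = r sinθ; differentiating, L cosφ·φ̇ = r ω cosθ.
L cosφ = √(L² − r² sin²θ) = 0.40448 m.
|ω_rod| = r ω |cosθ| / √(L² − r² sin²θ) = 0.0839·7.917·0.14781/0.40448 = 0.24273 rad/s.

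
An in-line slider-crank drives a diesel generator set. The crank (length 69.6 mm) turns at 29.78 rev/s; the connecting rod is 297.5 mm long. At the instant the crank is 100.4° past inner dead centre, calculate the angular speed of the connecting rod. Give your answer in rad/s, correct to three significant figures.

8.12

ω = 187.1 rad/s (converted from 29.78 rev/s).
The rod makes angle φ with the slider axis where L sinφ = r sinθ; differentiating, L cosφ·φ̇ = r ω cosθ.
L cosφ = √(L² − r² sin²θ) = 0.28952 m.
|ω_rod| = r ω |cosθ| / √(L² − r² sin²θ) = 0.0696·187.1·0.18052/0.28952 = 8.1201 rad/s.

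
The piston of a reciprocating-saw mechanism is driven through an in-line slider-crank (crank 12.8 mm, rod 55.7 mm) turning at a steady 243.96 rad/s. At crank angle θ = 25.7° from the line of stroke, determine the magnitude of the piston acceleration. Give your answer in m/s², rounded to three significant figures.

798

ω = 244 rad/s
x(θ) = r cosθ + √(L² − r² sin²θ); with ω constant, a = ω²·d²x/dθ².
d²x/dθ² = −r cosθ − r²(cos2θ)/√u − r⁴ sin²2θ/(4u^{3/2}),  u = L² − r² sin²θ = 0.00307168 m².
Substituting r = 0.0128 m, L = 0.0557 m, θ = 25.7°: d²x/dθ² = -0.013402 m.
a = ω²·d²x/dθ² = (244)²·(-0.013402) = -797.65 m/s²;  |a| = 797.65 m/s².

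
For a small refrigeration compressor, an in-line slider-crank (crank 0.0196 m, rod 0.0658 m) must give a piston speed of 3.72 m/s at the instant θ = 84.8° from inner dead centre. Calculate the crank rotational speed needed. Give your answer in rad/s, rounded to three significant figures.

For an in-line slider-crank, |v_piston| = rω|sinθ|·[1 + r cosθ/√(L² − r² sin²θ)].
With r = 0.0196 m, L = 0.0658 m, θ = 84.8°: the bracketed kinematic factor |dx/dθ| = 0.020071 m.
ω = v/|dx/dθ| = 3.72/0.020071 = 185.34 rad/s.

185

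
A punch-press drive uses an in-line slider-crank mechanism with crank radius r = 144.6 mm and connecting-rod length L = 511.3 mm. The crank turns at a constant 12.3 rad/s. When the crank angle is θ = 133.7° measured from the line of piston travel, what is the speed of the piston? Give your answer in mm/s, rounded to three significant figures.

1030

ω = 12.3 rad/s
For an in-line slider-crank, x = r cosθ + √(L² − r² sin²θ), so v = −rω sinθ·[1 + r cosθ/√(L² − r² sin²θ)].
With r = 0.1446 m, L = 0.5113 m, θ = 133.7°: √(L² − r² sin²θ) = 0.5005 m.
v = −0.1446·12.3·0.72297·[1 + 0.1446·-0.69088/0.5005] = -1.0292 m/s.
|v| = 1.0292 m/s = 1029.2 mm/s.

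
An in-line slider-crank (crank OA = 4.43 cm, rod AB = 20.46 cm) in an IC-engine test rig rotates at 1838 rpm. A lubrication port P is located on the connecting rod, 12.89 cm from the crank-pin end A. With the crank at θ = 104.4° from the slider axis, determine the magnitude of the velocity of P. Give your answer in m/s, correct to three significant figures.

8.01

ω = 192.5 rad/s.  Crank-pin speed |V_A| = rω = 8.5266 m/s, perpendicular to OA.
Rod angle: sinφ = −(r/L) sinθ ⇒ φ = -12.106°; ω_rod = −rω cosθ/√(L²−r²sin²θ) = +10.6 rad/s.
V_P = V_A + ω_rod × AP, with AP = 0.1289 m along the rod.
Components: V_Px = −rω sinθ − a·ω_rod·sinφ = -7.9722 m/s;  V_Py = rω cosθ + a·ω_rod·cosφ = -0.78456 m/s.
|V_P| = √(V_Px² + V_Py²) = 8.0107 m/s.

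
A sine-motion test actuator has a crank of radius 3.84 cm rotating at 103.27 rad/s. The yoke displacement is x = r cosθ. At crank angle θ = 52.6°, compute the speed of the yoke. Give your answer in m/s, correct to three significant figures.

3.15

ω = 103.3 rad/s
x = r cosθ ⇒ ẋ = −rω sinθ.
|v| = rω|sinθ| = 0.0384·103.3·|sin 52.6°| = 3.1503 m/s.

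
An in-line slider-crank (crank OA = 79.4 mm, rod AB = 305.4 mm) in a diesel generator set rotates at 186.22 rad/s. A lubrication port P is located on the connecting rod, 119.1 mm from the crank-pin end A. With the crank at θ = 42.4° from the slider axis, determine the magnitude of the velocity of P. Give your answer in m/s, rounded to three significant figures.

12.6

ω = 186.2 rad/s.  Crank-pin speed |V_A| = rω = 14.786 m/s, perpendicular to OA.
Rod angle: sinφ = −(r/L) sinθ ⇒ φ = -10.097°; ω_rod = −rω cosθ/√(L²−r²sin²θ) = -36.315 rad/s.
V_P = V_A + ω_rod × AP, with AP = 0.1191 m along the rod.
Components: V_Px = −rω sinθ − a·ω_rod·sinφ = -10.728 m/s;  V_Py = rω cosθ + a·ω_rod·cosφ = +6.6606 m/s.
|V_P| = √(V_Px² + V_Py²) = 12.628 m/s.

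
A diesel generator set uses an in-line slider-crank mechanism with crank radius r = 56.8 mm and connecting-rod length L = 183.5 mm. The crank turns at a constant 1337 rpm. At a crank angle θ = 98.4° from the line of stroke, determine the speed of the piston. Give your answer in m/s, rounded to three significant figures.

ω = 2π·1337/60 = 140 rad/s
For an in-line slider-crank, x = r cosθ + √(L² − r² sin²θ), so v = −rω sinθ·[1 + r cosθ/√(L² − r² sin²θ)].
With r = 0.0568 m, L = 0.1835 m, θ = 98.4°: √(L² − r² sin²θ) = 0.17469 m.
v = −0.0568·140·0.98927·[1 + 0.0568·-0.14608/0.17469] = -7.4936 m/s.
|v| = 7.4936 m/s.

7.49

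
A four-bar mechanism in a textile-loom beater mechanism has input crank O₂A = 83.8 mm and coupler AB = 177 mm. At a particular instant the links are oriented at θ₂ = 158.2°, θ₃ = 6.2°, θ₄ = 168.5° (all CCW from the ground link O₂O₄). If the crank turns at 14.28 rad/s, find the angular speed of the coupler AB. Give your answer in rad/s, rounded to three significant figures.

3.98

ω₂ = 14.28 rad/s
Differentiating the loop-closure r₂e^{iθ₂}+r₃e^{iθ₃}=r₁+r₄e^{iθ₄} gives r₂ω₂e^{iθ₂}+r₃ω₃e^{iθ₃}=r₄ω₄e^{iθ₄}.
Eliminating the other unknown: ω₃ = r₂ω₂ sin(θ₄−θ₂) / [r₃ sin(θ₃−θ₄)].
Numerator sine = +0.17880; denominator sine = -0.30403.
Result = 0.0838·14.28·(+0.17880) / (0.177·(-0.30403)) = -3.976 rad/s; magnitude 3.976 rad/s.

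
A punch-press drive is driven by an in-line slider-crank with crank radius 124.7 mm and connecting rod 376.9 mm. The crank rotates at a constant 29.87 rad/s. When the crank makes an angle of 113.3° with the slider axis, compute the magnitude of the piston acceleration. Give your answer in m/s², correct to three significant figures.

69.9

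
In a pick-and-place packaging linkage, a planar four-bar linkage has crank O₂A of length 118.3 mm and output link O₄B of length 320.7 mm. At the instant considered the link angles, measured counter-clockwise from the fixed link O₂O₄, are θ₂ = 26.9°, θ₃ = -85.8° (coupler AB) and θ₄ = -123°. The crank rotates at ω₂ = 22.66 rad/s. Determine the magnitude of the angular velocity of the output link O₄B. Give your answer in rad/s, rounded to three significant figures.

12.8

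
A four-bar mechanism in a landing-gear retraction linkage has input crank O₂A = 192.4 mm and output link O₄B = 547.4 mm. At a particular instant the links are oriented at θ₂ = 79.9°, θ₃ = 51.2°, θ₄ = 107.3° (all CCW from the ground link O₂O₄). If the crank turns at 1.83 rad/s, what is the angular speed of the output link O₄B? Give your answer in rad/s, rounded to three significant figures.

ω₂ = 1.83 rad/s
Differentiating the loop-closure r₂e^{iθ₂}+r₃e^{iθ₃}=r₁+r₄e^{iθ₄} gives r₂ω₂e^{iθ₂}+r₃ω₃e^{iθ₃}=r₄ω₄e^{iθ₄}.
Eliminating the other unknown: ω₄ = r₂ω₂ sin(θ₂−θ₃) / [r₄ sin(θ₄−θ₃)].
Numerator sine = +0.48022; denominator sine = +0.83001.
Result = 0.1924·1.83·(+0.48022) / (0.5474·(+0.83001)) = +0.37214 rad/s; magnitude 0.37214 rad/s.

0.372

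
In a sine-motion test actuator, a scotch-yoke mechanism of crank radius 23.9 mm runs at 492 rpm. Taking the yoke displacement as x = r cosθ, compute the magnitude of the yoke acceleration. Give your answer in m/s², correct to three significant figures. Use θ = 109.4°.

ω = 51.52 rad/s (from 492 rpm).
x = r cosθ ⇒ ẍ = −rω² cosθ (ω constant).
|a| = rω²|cosθ| = 0.0239·(51.52)²·|cos 109.4°| = 21.073 m/s².

21.1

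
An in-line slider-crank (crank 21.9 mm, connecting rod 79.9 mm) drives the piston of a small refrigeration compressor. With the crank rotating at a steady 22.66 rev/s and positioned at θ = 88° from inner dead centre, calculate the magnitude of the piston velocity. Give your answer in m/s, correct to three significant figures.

3.15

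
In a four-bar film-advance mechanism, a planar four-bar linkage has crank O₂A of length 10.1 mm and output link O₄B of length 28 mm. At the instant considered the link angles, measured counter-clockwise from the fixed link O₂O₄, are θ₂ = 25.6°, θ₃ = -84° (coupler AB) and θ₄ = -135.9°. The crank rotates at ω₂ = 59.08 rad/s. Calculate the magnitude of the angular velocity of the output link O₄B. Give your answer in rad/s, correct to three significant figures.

ω₂ = 59.08 rad/s
Differentiating the loop-closure r₂e^{iθ₂}+r₃e^{iθ₃}=r₁+r₄e^{iθ₄} gives r₂ω₂e^{iθ₂}+r₃ω₃e^{iθ₃}=r₄ω₄e^{iθ₄}.
Eliminating the other unknown: ω₄ = r₂ω₂ sin(θ₂−θ₃) / [r₄ sin(θ₄−θ₃)].
Numerator sine = +0.94206; denominator sine = -0.78694.
Result = 0.0101·59.08·(+0.94206) / (0.028·(-0.78694)) = -25.512 rad/s; magnitude 25.512 rad/s.

25.5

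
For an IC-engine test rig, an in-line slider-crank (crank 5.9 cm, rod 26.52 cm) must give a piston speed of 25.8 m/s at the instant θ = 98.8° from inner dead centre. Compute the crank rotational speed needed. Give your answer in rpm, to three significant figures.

4380

For an in-line slider-crank, |v_piston| = rω|sinθ|·[1 + r cosθ/√(L² − r² sin²θ)].
With r = 0.059 m, L = 0.2652 m, θ = 98.8°: the bracketed kinematic factor |dx/dθ| = 0.056271 m.
ω = v/|dx/dθ| = 25.8/0.056271 = 458.49 rad/s.
N = 60ω/(2π) = 4378.3 rpm.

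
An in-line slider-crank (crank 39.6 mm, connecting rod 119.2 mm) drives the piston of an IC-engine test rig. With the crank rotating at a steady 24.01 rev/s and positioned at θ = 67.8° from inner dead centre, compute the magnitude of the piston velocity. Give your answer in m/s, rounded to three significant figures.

6.26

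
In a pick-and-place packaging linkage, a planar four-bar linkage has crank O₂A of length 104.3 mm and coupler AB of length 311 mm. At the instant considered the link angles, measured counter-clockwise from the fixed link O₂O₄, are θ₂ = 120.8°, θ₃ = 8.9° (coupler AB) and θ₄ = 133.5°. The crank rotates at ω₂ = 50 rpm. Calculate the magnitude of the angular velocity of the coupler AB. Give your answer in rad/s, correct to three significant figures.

0.469

ω₂ = 5.236 rad/s (from 50 rpm).
Differentiating the loop-closure r₂e^{iθ₂}+r₃e^{iθ₃}=r₁+r₄e^{iθ₄} gives r₂ω₂e^{iθ₂}+r₃ω₃e^{iθ₃}=r₄ω₄e^{iθ₄}.
Eliminating the other unknown: ω₃ = r₂ω₂ sin(θ₄−θ₂) / [r₃ sin(θ₃−θ₄)].
Numerator sine = +0.21985; denominator sine = -0.82314.
Result = 0.1043·5.236·(+0.21985) / (0.311·(-0.82314)) = -0.469 rad/s; magnitude 0.469 rad/s.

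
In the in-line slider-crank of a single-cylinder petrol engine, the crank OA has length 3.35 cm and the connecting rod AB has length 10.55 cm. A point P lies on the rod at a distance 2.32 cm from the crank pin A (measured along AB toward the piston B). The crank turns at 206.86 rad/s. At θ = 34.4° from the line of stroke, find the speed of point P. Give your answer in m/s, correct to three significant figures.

6.09

ω = 206.9 rad/s.  Crank-pin speed |V_A| = rω = 6.9298 m/s, perpendicular to OA.
Rod angle: sinφ = −(r/L) sinθ ⇒ φ = -10.335°; ω_rod = −rω cosθ/√(L²−r²sin²θ) = -55.092 rad/s.
V_P = V_A + ω_rod × AP, with AP = 0.0232 m along the rod.
Components: V_Px = −rω sinθ − a·ω_rod·sinφ = -4.1444 m/s;  V_Py = rω cosθ + a·ω_rod·cosφ = +4.4605 m/s.
|V_P| = √(V_Px² + V_Py²) = 6.0887 m/s.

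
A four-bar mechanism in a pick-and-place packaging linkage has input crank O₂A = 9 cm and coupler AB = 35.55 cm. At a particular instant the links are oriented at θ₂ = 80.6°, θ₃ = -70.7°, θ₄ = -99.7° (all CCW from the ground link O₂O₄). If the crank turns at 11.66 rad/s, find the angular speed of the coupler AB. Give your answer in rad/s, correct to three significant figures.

0.0319

ω₂ = 11.66 rad/s
Differentiating the loop-closure r₂e^{iθ₂}+r₃e^{iθ₃}=r₁+r₄e^{iθ₄} gives r₂ω₂e^{iθ₂}+r₃ω₃e^{iθ₃}=r₄ω₄e^{iθ₄}.
Eliminating the other unknown: ω₃ = r₂ω₂ sin(θ₄−θ₂) / [r₃ sin(θ₃−θ₄)].
Numerator sine = +0.00524; denominator sine = +0.48481.
Result = 0.09·11.66·(+0.00524) / (0.3555·(+0.48481)) = +0.031881 rad/s; magnitude 0.031881 rad/s.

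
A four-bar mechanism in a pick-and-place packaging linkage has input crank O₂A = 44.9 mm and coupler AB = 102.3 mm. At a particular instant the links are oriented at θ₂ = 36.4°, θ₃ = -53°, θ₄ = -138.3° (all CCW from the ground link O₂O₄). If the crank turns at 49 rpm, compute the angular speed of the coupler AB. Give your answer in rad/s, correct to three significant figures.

0.209

ω₂ = 5.131 rad/s (from 49 rpm).
Differentiating the loop-closure r₂e^{iθ₂}+r₃e^{iθ₃}=r₁+r₄e^{iθ₄} gives r₂ω₂e^{iθ₂}+r₃ω₃e^{iθ₃}=r₄ω₄e^{iθ₄}.
Eliminating the other unknown: ω₃ = r₂ω₂ sin(θ₄−θ₂) / [r₃ sin(θ₃−θ₄)].
Numerator sine = -0.09237; denominator sine = +0.99664.
Result = 0.0449·5.131·(-0.09237) / (0.1023·(+0.99664)) = -0.20873 rad/s; magnitude 0.20873 rad/s.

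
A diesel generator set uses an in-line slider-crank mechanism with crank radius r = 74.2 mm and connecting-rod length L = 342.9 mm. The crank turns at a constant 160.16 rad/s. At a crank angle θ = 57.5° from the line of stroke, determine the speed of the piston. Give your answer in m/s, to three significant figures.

ω = 160.2 rad/s
For an in-line slider-crank, x = r cosθ + √(L² − r² sin²θ), so v = −rω sinθ·[1 + r cosθ/√(L² − r² sin²θ)].
With r = 0.0742 m, L = 0.3429 m, θ = 57.5°: √(L² − r² sin²θ) = 0.33714 m.
v = −0.0742·160.2·0.84339·[1 + 0.0742·0.53730/0.33714] = -11.208 m/s.
|v| = 11.208 m/s.

11.2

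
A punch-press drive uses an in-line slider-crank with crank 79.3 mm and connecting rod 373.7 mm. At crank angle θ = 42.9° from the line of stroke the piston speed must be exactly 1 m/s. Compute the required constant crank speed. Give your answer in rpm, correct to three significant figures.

For an in-line slider-crank, |v_piston| = rω|sinθ|·[1 + r cosθ/√(L² − r² sin²θ)].
With r = 0.0793 m, L = 0.3737 m, θ = 42.9°: the bracketed kinematic factor |dx/dθ| = 0.062461 m.
ω = v/|dx/dθ| = 1/0.062461 = 16.01 rad/s.
N = 60ω/(2π) = 152.88 rpm.

153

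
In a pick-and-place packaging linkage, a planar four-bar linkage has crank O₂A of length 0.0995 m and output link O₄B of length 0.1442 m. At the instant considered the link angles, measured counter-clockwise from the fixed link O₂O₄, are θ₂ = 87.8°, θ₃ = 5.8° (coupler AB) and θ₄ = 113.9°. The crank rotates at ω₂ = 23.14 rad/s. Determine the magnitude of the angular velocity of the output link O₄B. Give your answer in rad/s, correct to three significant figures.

16.6

ω₂ = 23.14 rad/s
Differentiating the loop-closure r₂e^{iθ₂}+r₃e^{iθ₃}=r₁+r₄e^{iθ₄} gives r₂ω₂e^{iθ₂}+r₃ω₃e^{iθ₃}=r₄ω₄e^{iθ₄}.
Eliminating the other unknown: ω₄ = r₂ω₂ sin(θ₂−θ₃) / [r₄ sin(θ₄−θ₃)].
Numerator sine = +0.99027; denominator sine = +0.95052.
Result = 0.0995·23.14·(+0.99027) / (0.1442·(+0.95052)) = +16.635 rad/s; magnitude 16.635 rad/s.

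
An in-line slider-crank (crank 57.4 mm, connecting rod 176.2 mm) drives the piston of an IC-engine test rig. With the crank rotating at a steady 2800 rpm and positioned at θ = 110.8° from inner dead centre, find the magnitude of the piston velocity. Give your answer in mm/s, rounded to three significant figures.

13800

ω = 2π·2800/60 = 293.2 rad/s
For an in-line slider-crank, x = r cosθ + √(L² − r² sin²θ), so v = −rω sinθ·[1 + r cosθ/√(L² − r² sin²θ)].
With r = 0.0574 m, L = 0.1762 m, θ = 110.8°: √(L² − r² sin²θ) = 0.16783 m.
v = −0.0574·293.2·0.93483·[1 + 0.0574·-0.35511/0.16783] = -13.823 m/s.
|v| = 13.823 m/s = 13823 mm/s.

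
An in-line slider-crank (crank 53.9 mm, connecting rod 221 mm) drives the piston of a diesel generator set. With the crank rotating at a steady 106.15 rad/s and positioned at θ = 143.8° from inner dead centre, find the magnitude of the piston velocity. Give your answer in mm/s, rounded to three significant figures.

ω = 106.2 rad/s
For an in-line slider-crank, x = r cosθ + √(L² − r² sin²θ), so v = −rω sinθ·[1 + r cosθ/√(L² − r² sin²θ)].
With r = 0.0539 m, L = 0.221 m, θ = 143.8°: √(L² − r² sin²θ) = 0.2187 m.
v = −0.0539·106.2·0.59061·[1 + 0.0539·-0.80696/0.2187] = -2.7071 m/s.
|v| = 2.7071 m/s = 2707.1 mm/s.

2710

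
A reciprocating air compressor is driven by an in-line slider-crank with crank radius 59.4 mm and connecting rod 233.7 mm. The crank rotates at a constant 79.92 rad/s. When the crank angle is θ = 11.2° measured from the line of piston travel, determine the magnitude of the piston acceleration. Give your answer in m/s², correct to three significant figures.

ω = 79.92 rad/s
x(θ) = r cosθ + √(L² − r² sin²θ); with ω constant, a = ω²·d²x/dθ².
d²x/dθ² = −r cosθ − r²(cos2θ)/√u − r⁴ sin²2θ/(4u^{3/2}),  u = L² − r² sin²θ = 0.0544826 m².
Substituting r = 0.0594 m, L = 0.2337 m, θ = 11.2°: d²x/dθ² = -0.07228 m.
a = ω²·d²x/dθ² = (79.92)²·(-0.07228) = -461.67 m/s²;  |a| = 461.67 m/s².

462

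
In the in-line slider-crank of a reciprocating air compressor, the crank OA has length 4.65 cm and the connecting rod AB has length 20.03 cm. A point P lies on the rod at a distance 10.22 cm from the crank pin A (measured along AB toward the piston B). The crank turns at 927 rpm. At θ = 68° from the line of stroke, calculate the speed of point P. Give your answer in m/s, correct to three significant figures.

ω = 97.08 rad/s.  Crank-pin speed |V_A| = rω = 4.514 m/s, perpendicular to OA.
Rod angle: sinφ = −(r/L) sinθ ⇒ φ = -12.430°; ω_rod = −rω cosθ/√(L²−r²sin²θ) = -8.6448 rad/s.
V_P = V_A + ω_rod × AP, with AP = 0.1022 m along the rod.
Components: V_Px = −rω sinθ − a·ω_rod·sinφ = -4.3755 m/s;  V_Py = rω cosθ + a·ω_rod·cosφ = +0.82818 m/s.
|V_P| = √(V_Px² + V_Py²) = 4.4532 m/s.

4.45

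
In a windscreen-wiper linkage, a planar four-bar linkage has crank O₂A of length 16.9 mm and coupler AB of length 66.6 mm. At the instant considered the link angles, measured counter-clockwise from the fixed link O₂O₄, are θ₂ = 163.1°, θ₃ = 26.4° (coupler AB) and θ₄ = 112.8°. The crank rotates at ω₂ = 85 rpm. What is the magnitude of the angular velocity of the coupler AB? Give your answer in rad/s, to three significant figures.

ω₂ = 8.901 rad/s (from 85 rpm).
Differentiating the loop-closure r₂e^{iθ₂}+r₃e^{iθ₃}=r₁+r₄e^{iθ₄} gives r₂ω₂e^{iθ₂}+r₃ω₃e^{iθ₃}=r₄ω₄e^{iθ₄}.
Eliminating the other unknown: ω₃ = r₂ω₂ sin(θ₄−θ₂) / [r₃ sin(θ₃−θ₄)].
Numerator sine = -0.76940; denominator sine = -0.99803.
Result = 0.0169·8.901·(-0.76940) / (0.0666·(-0.99803)) = +1.7413 rad/s; magnitude 1.7413 rad/s.

1.74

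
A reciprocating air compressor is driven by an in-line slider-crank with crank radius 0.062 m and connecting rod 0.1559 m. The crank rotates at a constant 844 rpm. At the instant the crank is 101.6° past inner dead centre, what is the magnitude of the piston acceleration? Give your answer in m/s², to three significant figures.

ω = 2π·844/60 = 88.38 rad/s
x(θ) = r cosθ + √(L² − r² sin²θ); with ω constant, a = ω²·d²x/dθ².
d²x/dθ² = −r cosθ − r²(cos2θ)/√u − r⁴ sin²2θ/(4u^{3/2}),  u = L² − r² sin²θ = 0.0206162 m².
Substituting r = 0.062 m, L = 0.1559 m, θ = 101.6°: d²x/dθ² = +0.03688 m.
a = ω²·d²x/dθ² = (88.38)²·(+0.03688) = +288.09 m/s²;  |a| = 288.09 m/s².

288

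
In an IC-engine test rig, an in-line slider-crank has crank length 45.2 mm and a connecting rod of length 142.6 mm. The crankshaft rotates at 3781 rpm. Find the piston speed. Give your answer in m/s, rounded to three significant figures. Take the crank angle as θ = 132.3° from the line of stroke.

ω = 2π·3781/60 = 395.9 rad/s
For an in-line slider-crank, x = r cosθ + √(L² − r² sin²θ), so v = −rω sinθ·[1 + r cosθ/√(L² − r² sin²θ)].
With r = 0.0452 m, L = 0.1426 m, θ = 132.3°: √(L² − r² sin²θ) = 0.13863 m.
v = −0.0452·395.9·0.73963·[1 + 0.0452·-0.67301/0.13863] = -10.332 m/s.
|v| = 10.332 m/s.

10.3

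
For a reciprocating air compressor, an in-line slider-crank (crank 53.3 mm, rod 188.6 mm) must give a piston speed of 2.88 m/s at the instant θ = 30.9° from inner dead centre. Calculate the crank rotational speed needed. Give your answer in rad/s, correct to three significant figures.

84.5

For an in-line slider-crank, |v_piston| = rω|sinθ|·[1 + r cosθ/√(L² − r² sin²θ)].
With r = 0.0533 m, L = 0.1886 m, θ = 30.9°: the bracketed kinematic factor |dx/dθ| = 0.03408 m.
ω = v/|dx/dθ| = 2.88/0.03408 = 84.506 rad/s.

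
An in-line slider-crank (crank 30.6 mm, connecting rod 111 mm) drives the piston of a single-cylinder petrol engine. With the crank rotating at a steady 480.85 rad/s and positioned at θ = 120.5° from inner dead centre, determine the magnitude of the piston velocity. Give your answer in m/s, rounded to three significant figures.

10.9

ω = 480.9 rad/s
For an in-line slider-crank, x = r cosθ + √(L² − r² sin²θ), so v = −rω sinθ·[1 + r cosθ/√(L² − r² sin²θ)].
With r = 0.0306 m, L = 0.111 m, θ = 120.5°: √(L² − r² sin²θ) = 0.10782 m.
v = −0.0306·480.9·0.86163·[1 + 0.0306·-0.50754/0.10782] = -10.852 m/s.
|v| = 10.852 m/s.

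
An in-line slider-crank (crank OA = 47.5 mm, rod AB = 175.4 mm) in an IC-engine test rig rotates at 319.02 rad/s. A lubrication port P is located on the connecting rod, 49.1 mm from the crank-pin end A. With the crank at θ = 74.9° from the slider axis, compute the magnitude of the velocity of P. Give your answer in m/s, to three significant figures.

15.2

ω = 319 rad/s.  Crank-pin speed |V_A| = rω = 15.153 m/s, perpendicular to OA.
Rod angle: sinφ = −(r/L) sinθ ⇒ φ = -15.157°; ω_rod = −rω cosθ/√(L²−r²sin²θ) = -23.317 rad/s.
V_P = V_A + ω_rod × AP, with AP = 0.0491 m along the rod.
Components: V_Px = −rω sinθ − a·ω_rod·sinφ = -14.93 m/s;  V_Py = rω cosθ + a·ω_rod·cosφ = +2.8425 m/s.
|V_P| = √(V_Px² + V_Py²) = 15.198 m/s.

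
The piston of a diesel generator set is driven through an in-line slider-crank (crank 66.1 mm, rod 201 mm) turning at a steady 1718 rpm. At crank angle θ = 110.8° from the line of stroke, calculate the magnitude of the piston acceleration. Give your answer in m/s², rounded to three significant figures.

1300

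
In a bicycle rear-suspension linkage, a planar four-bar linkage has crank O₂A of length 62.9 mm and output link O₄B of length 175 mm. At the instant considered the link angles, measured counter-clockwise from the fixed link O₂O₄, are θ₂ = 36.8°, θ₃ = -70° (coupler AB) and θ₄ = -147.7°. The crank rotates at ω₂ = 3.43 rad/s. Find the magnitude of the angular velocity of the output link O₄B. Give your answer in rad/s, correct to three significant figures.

ω₂ = 3.43 rad/s
Differentiating the loop-closure r₂e^{iθ₂}+r₃e^{iθ₃}=r₁+r₄e^{iθ₄} gives r₂ω₂e^{iθ₂}+r₃ω₃e^{iθ₃}=r₄ω₄e^{iθ₄}.
Eliminating the other unknown: ω₄ = r₂ω₂ sin(θ₂−θ₃) / [r₄ sin(θ₄−θ₃)].
Numerator sine = +0.95732; denominator sine = -0.97705.
Result = 0.0629·3.43·(+0.95732) / (0.175·(-0.97705)) = -1.2079 rad/s; magnitude 1.2079 rad/s.

1.21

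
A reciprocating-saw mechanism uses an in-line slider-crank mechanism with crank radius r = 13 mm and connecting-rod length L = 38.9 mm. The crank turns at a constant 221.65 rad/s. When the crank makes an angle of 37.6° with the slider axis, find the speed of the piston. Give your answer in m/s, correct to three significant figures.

ω = 221.7 rad/s
For an in-line slider-crank, x = r cosθ + √(L² − r² sin²θ), so v = −rω sinθ·[1 + r cosθ/√(L² − r² sin²θ)].
With r = 0.013 m, L = 0.0389 m, θ = 37.6°: √(L² − r² sin²θ) = 0.038083 m.
v = −0.013·221.7·0.61015·[1 + 0.013·0.79229/0.038083] = -2.2336 m/s.
|v| = 2.2336 m/s.

2.23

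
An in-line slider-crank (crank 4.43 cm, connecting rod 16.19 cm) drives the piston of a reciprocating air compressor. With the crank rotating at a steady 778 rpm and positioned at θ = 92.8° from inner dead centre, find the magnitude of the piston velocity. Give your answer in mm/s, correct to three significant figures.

ω = 2π·778/60 = 81.47 rad/s
For an in-line slider-crank, x = r cosθ + √(L² − r² sin²θ), so v = −rω sinθ·[1 + r cosθ/√(L² − r² sin²θ)].
With r = 0.0443 m, L = 0.1619 m, θ = 92.8°: √(L² − r² sin²θ) = 0.15574 m.
v = −0.0443·81.47·0.99881·[1 + 0.0443·-0.04885/0.15574] = -3.5548 m/s.
|v| = 3.5548 m/s = 3554.8 mm/s.

3550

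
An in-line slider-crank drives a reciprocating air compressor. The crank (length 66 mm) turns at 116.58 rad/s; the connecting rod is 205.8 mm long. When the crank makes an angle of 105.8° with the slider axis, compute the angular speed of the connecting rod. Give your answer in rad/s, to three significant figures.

10.7

ω = 116.6 rad/s
The rod makes angle φ with the slider axis where L sinφ = r sinθ; differentiating, L cosφ·φ̇ = r ω cosθ.
L cosφ = √(L² − r² sin²θ) = 0.19576 m.
|ω_rod| = r ω |cosθ| / √(L² − r² sin²θ) = 0.066·116.6·0.27228/0.19576 = 10.702 rad/s.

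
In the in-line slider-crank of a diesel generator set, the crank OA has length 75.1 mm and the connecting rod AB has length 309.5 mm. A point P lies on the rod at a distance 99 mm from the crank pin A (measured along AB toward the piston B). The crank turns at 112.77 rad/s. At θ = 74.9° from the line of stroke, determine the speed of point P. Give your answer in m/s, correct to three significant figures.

ω = 112.8 rad/s.  Crank-pin speed |V_A| = rω = 8.469 m/s, perpendicular to OA.
Rod angle: sinφ = −(r/L) sinθ ⇒ φ = -13.549°; ω_rod = −rω cosθ/√(L²−r²sin²θ) = -7.3324 rad/s.
V_P = V_A + ω_rod × AP, with AP = 0.099 m along the rod.
Components: V_Px = −rω sinθ − a·ω_rod·sinφ = -8.3467 m/s;  V_Py = rω cosθ + a·ω_rod·cosφ = +1.5005 m/s.
|V_P| = √(V_Px² + V_Py²) = 8.4805 m/s.

8.48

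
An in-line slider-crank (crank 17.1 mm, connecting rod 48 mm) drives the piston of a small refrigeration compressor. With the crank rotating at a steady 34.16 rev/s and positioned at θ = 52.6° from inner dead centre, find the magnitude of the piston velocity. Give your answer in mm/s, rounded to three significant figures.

3570

ω = 2π·34.2 = 214.6 rad/s
For an in-line slider-crank, x = r cosθ + √(L² − r² sin²θ), so v = −rω sinθ·[1 + r cosθ/√(L² − r² sin²θ)].
With r = 0.0171 m, L = 0.048 m, θ = 52.6°: √(L² − r² sin²θ) = 0.046038 m.
v = −0.0171·214.6·0.79441·[1 + 0.0171·0.60738/0.046038] = -3.5735 m/s.
|v| = 3.5735 m/s = 3573.5 mm/s.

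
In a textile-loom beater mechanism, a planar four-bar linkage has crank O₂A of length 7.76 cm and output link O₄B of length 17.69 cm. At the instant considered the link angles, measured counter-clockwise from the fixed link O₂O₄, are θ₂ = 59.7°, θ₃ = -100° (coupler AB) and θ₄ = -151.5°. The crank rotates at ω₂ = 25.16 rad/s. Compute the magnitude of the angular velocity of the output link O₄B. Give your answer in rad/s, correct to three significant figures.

4.89

ω₂ = 25.16 rad/s
Differentiating the loop-closure r₂e^{iθ₂}+r₃e^{iθ₃}=r₁+r₄e^{iθ₄} gives r₂ω₂e^{iθ₂}+r₃ω₃e^{iθ₃}=r₄ω₄e^{iθ₄}.
Eliminating the other unknown: ω₄ = r₂ω₂ sin(θ₂−θ₃) / [r₄ sin(θ₄−θ₃)].
Numerator sine = +0.34694; denominator sine = -0.78261.
Result = 0.0776·25.16·(+0.34694) / (0.1769·(-0.78261)) = -4.8927 rad/s; magnitude 4.8927 rad/s.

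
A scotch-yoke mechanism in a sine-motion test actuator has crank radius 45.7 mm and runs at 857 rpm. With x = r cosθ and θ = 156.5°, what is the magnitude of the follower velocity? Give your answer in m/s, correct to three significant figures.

ω = 89.74 rad/s (from 857 rpm).
x = r cosθ ⇒ ẋ = −rω sinθ.
|v| = rω|sinθ| = 0.0457·89.74·|sin 156.5°| = 1.6354 m/s.

1.64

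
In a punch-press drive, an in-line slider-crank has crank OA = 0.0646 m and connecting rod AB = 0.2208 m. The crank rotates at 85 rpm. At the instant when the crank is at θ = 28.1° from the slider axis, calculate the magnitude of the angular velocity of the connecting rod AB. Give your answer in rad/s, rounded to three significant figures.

ω = 8.901 rad/s (converted from 85 rpm).
The rod makes angle φ with the slider axis where L sinφ = r sinθ; differentiating, L cosφ·φ̇ = r ω cosθ.
L cosφ = √(L² − r² sin²θ) = 0.21869 m.
|ω_rod| = r ω |cosθ| / √(L² − r² sin²θ) = 0.0646·8.901·0.88213/0.21869 = 2.3194 rad/s.

2.32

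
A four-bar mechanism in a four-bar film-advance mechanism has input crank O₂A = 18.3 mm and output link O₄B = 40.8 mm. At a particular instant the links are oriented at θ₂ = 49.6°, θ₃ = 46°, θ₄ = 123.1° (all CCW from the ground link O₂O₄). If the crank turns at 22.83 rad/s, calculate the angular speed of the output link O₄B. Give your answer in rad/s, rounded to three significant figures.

ω₂ = 22.83 rad/s
Differentiating the loop-closure r₂e^{iθ₂}+r₃e^{iθ₃}=r₁+r₄e^{iθ₄} gives r₂ω₂e^{iθ₂}+r₃ω₃e^{iθ₃}=r₄ω₄e^{iθ₄}.
Eliminating the other unknown: ω₄ = r₂ω₂ sin(θ₂−θ₃) / [r₄ sin(θ₄−θ₃)].
Numerator sine = +0.06279; denominator sine = +0.97476.
Result = 0.0183·22.83·(+0.06279) / (0.0408·(+0.97476)) = +0.65962 rad/s; magnitude 0.65962 rad/s.

0.660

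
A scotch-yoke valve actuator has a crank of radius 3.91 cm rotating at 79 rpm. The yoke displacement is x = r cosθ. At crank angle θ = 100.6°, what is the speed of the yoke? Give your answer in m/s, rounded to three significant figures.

0.318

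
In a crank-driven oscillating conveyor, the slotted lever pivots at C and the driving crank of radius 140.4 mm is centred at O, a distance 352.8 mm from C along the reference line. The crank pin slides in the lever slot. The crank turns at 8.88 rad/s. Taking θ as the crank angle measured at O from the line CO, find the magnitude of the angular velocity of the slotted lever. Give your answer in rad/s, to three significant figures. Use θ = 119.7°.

ω = 8.88 rad/s
Crank pin A relative to C: A = (d + r cosθ, r sinθ); lever angle φ = atan2(r sinθ, d + r cosθ).
Differentiating tanφ: φ̇ = rω(d cosθ + r)/(d² + r² + 2dr cosθ).
d² + r² + 2dr cosθ = |CA|² = 0.0950968 m²;  d cosθ + r = -0.034398 m.
|ω_lever| = |0.1404·8.88·-0.034398| / 0.0950968 = 0.45097 rad/s.

0.451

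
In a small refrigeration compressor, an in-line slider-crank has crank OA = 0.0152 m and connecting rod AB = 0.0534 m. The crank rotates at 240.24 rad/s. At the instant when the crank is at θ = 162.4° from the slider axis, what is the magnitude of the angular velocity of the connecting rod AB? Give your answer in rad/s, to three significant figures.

65.4

ω = 240.2 rad/s
The rod makes angle φ with the slider axis where L sinφ = r sinθ; differentiating, L cosφ·φ̇ = r ω cosθ.
L cosφ = √(L² − r² sin²θ) = 0.053202 m.
|ω_rod| = r ω |cosθ| / √(L² − r² sin²θ) = 0.0152·240.2·0.95319/0.053202 = 65.425 rad/s.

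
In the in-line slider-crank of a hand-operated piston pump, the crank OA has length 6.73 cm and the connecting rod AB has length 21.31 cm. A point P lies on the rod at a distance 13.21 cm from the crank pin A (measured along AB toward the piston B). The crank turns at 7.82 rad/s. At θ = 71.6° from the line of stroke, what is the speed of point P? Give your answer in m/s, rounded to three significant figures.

0.535

ω = 7.82 rad/s.  Crank-pin speed |V_A| = rω = 0.52629 m/s, perpendicular to OA.
Rod angle: sinφ = −(r/L) sinθ ⇒ φ = -17.438°; ω_rod = −rω cosθ/√(L²−r²sin²θ) = -0.8171 rad/s.
V_P = V_A + ω_rod × AP, with AP = 0.1321 m along the rod.
Components: V_Px = −rω sinθ − a·ω_rod·sinφ = -0.53173 m/s;  V_Py = rω cosθ + a·ω_rod·cosφ = +0.063143 m/s.
|V_P| = √(V_Px² + V_Py²) = 0.53546 m/s.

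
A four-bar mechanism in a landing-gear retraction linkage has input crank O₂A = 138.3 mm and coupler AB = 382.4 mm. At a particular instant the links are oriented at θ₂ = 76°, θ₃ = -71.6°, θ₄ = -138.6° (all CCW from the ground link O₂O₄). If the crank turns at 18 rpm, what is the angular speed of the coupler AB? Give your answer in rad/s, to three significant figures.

ω₂ = 1.885 rad/s (from 18 rpm).
Differentiating the loop-closure r₂e^{iθ₂}+r₃e^{iθ₃}=r₁+r₄e^{iθ₄} gives r₂ω₂e^{iθ₂}+r₃ω₃e^{iθ₃}=r₄ω₄e^{iθ₄}.
Eliminating the other unknown: ω₃ = r₂ω₂ sin(θ₄−θ₂) / [r₃ sin(θ₃−θ₄)].
Numerator sine = +0.56784; denominator sine = +0.92050.
Result = 0.1383·1.885·(+0.56784) / (0.3824·(+0.92050)) = +0.42054 rad/s; magnitude 0.42054 rad/s.

0.421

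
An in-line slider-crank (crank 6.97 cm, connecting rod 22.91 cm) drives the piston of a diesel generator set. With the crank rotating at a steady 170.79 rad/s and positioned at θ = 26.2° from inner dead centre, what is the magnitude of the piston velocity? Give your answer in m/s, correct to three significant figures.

6.70

ω = 170.8 rad/s
For an in-line slider-crank, x = r cosθ + √(L² − r² sin²θ), so v = −rω sinθ·[1 + r cosθ/√(L² − r² sin²θ)].
With r = 0.0697 m, L = 0.2291 m, θ = 26.2°: √(L² − r² sin²θ) = 0.22702 m.
v = −0.0697·170.8·0.44151·[1 + 0.0697·0.89726/0.22702] = -6.7035 m/s.
|v| = 6.7035 m/s.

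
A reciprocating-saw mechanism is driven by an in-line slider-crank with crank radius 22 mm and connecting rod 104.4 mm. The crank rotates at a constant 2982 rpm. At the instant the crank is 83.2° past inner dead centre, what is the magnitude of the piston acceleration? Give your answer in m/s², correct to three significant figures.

ω = 2π·2982/60 = 312.3 rad/s
x(θ) = r cosθ + √(L² − r² sin²θ); with ω constant, a = ω²·d²x/dθ².
d²x/dθ² = −r cosθ − r²(cos2θ)/√u − r⁴ sin²2θ/(4u^{3/2}),  u = L² − r² sin²θ = 0.0104221 m².
Substituting r = 0.022 m, L = 0.1044 m, θ = 83.2°: d²x/dθ² = +0.0020001 m.
a = ω²·d²x/dθ² = (312.3)²·(+0.0020001) = +195.04 m/s²;  |a| = 195.04 m/s².

195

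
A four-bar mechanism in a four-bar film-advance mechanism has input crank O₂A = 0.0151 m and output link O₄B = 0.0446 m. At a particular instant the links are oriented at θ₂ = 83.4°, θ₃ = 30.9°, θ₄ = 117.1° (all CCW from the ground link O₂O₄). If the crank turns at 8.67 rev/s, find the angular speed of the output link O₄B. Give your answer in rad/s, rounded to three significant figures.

ω₂ = 54.48 rad/s (from 8.67 rev/s).
Differentiating the loop-closure r₂e^{iθ₂}+r₃e^{iθ₃}=r₁+r₄e^{iθ₄} gives r₂ω₂e^{iθ₂}+r₃ω₃e^{iθ₃}=r₄ω₄e^{iθ₄}.
Eliminating the other unknown: ω₄ = r₂ω₂ sin(θ₂−θ₃) / [r₄ sin(θ₄−θ₃)].
Numerator sine = +0.79335; denominator sine = +0.99780.
Result = 0.0151·54.48·(+0.79335) / (0.0446·(+0.99780)) = +14.664 rad/s; magnitude 14.664 rad/s.

14.7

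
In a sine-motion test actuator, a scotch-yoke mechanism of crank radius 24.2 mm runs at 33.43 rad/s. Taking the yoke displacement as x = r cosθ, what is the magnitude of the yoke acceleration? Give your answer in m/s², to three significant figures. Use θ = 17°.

ω = 33.43 rad/s
x = r cosθ ⇒ ẍ = −rω² cosθ (ω constant).
|a| = rω²|cosθ| = 0.0242·(33.43)²·|cos 17°| = 25.863 m/s².

25.9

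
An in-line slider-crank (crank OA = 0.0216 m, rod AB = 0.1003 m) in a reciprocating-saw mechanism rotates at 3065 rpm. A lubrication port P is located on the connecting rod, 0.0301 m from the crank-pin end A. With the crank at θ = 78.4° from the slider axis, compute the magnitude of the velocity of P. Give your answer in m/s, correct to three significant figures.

ω = 321 rad/s.  Crank-pin speed |V_A| = rω = 6.9329 m/s, perpendicular to OA.
Rod angle: sinφ = −(r/L) sinθ ⇒ φ = -12.178°; ω_rod = −rω cosθ/√(L²−r²sin²θ) = -14.219 rad/s.
V_P = V_A + ω_rod × AP, with AP = 0.0301 m along the rod.
Components: V_Px = −rω sinθ − a·ω_rod·sinφ = -6.8816 m/s;  V_Py = rω cosθ + a·ω_rod·cosφ = +0.97569 m/s.
|V_P| = √(V_Px² + V_Py²) = 6.9504 m/s.

6.95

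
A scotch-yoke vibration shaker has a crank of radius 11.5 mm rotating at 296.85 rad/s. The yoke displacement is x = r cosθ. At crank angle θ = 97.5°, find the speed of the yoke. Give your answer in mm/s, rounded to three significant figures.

ω = 296.9 rad/s
x = r cosθ ⇒ ẋ = −rω sinθ.
|v| = rω|sinθ| = 0.0115·296.9·|sin 97.5°| = 3.3846 m/s = 3384.6 mm/s.

3380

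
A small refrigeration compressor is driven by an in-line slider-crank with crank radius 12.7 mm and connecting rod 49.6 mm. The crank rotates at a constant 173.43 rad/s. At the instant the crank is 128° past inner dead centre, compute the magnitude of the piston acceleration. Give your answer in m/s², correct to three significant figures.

258

ω = 173.4 rad/s
x(θ) = r cosθ + √(L² − r² sin²θ); with ω constant, a = ω²·d²x/dθ².
d²x/dθ² = −r cosθ − r²(cos2θ)/√u − r⁴ sin²2θ/(4u^{3/2}),  u = L² − r² sin²θ = 0.00236001 m².
Substituting r = 0.0127 m, L = 0.0496 m, θ = 128°: d²x/dθ² = +0.0085687 m.
a = ω²·d²x/dθ² = (173.4)²·(+0.0085687) = +257.73 m/s²;  |a| = 257.73 m/s².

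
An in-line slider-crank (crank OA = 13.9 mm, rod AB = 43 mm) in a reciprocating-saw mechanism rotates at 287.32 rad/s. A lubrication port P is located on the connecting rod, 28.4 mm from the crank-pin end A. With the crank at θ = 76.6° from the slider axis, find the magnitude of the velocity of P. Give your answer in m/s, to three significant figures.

4.10

ω = 287.3 rad/s.  Crank-pin speed |V_A| = rω = 3.9937 m/s, perpendicular to OA.
Rod angle: sinφ = −(r/L) sinθ ⇒ φ = -18.328°; ω_rod = −rω cosθ/√(L²−r²sin²θ) = -22.674 rad/s.
V_P = V_A + ω_rod × AP, with AP = 0.0284 m along the rod.
Components: V_Px = −rω sinθ − a·ω_rod·sinφ = -4.0875 m/s;  V_Py = rω cosθ + a·ω_rod·cosφ = +0.31425 m/s.
|V_P| = √(V_Px² + V_Py²) = 4.0996 m/s.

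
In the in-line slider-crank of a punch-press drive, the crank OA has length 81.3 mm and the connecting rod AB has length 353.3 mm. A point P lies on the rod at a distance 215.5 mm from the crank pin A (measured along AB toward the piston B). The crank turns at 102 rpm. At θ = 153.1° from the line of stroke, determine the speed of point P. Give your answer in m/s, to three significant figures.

ω = 10.68 rad/s.  Crank-pin speed |V_A| = rω = 0.8684 m/s, perpendicular to OA.
Rod angle: sinφ = −(r/L) sinθ ⇒ φ = -5.976°; ω_rod = −rω cosθ/√(L²−r²sin²θ) = +2.204 rad/s.
V_P = V_A + ω_rod × AP, with AP = 0.2155 m along the rod.
Components: V_Px = −rω sinθ − a·ω_rod·sinφ = -0.34344 m/s;  V_Py = rω cosθ + a·ω_rod·cosφ = -0.30206 m/s.
|V_P| = √(V_Px² + V_Py²) = 0.45738 m/s.

0.457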